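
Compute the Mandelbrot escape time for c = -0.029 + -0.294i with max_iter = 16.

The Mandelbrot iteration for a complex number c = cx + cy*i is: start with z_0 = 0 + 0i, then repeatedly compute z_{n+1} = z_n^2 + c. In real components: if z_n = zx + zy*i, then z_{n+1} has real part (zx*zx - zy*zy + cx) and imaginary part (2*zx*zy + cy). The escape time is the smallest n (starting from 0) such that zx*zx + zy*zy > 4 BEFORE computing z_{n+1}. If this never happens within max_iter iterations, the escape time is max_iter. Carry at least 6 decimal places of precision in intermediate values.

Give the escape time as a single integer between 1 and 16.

Answer: 16

Derivation:
z_0 = 0 + 0i, c = -0.0290 + -0.2940i
Iter 1: z = -0.0290 + -0.2940i, |z|^2 = 0.0873
Iter 2: z = -0.1146 + -0.2769i, |z|^2 = 0.0898
Iter 3: z = -0.0926 + -0.2305i, |z|^2 = 0.0617
Iter 4: z = -0.0736 + -0.2513i, |z|^2 = 0.0686
Iter 5: z = -0.0867 + -0.2570i, |z|^2 = 0.0736
Iter 6: z = -0.0875 + -0.2494i, |z|^2 = 0.0699
Iter 7: z = -0.0835 + -0.2503i, |z|^2 = 0.0696
Iter 8: z = -0.0847 + -0.2522i, |z|^2 = 0.0708
Iter 9: z = -0.0854 + -0.2513i, |z|^2 = 0.0704
Iter 10: z = -0.0848 + -0.2511i, |z|^2 = 0.0702
Iter 11: z = -0.0848 + -0.2514i, |z|^2 = 0.0704
Iter 12: z = -0.0850 + -0.2513i, |z|^2 = 0.0704
Iter 13: z = -0.0849 + -0.2513i, |z|^2 = 0.0704
Iter 14: z = -0.0849 + -0.2513i, |z|^2 = 0.0704
Iter 15: z = -0.0849 + -0.2513i, |z|^2 = 0.0704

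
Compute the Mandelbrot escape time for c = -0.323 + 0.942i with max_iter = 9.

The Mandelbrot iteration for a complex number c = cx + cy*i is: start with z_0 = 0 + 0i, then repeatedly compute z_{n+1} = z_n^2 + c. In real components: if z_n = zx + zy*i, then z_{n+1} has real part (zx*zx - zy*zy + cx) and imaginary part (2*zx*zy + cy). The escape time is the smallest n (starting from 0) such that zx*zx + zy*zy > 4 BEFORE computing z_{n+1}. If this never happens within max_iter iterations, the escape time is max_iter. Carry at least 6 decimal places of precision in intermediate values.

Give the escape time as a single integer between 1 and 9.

Answer: 5

Derivation:
z_0 = 0 + 0i, c = -0.3230 + 0.9420i
Iter 1: z = -0.3230 + 0.9420i, |z|^2 = 0.9917
Iter 2: z = -1.1060 + 0.3335i, |z|^2 = 1.3345
Iter 3: z = 0.7891 + 0.2043i, |z|^2 = 0.6645
Iter 4: z = 0.2579 + 1.2645i, |z|^2 = 1.6655
Iter 5: z = -1.8554 + 1.5943i, |z|^2 = 5.9845
Escaped at iteration 5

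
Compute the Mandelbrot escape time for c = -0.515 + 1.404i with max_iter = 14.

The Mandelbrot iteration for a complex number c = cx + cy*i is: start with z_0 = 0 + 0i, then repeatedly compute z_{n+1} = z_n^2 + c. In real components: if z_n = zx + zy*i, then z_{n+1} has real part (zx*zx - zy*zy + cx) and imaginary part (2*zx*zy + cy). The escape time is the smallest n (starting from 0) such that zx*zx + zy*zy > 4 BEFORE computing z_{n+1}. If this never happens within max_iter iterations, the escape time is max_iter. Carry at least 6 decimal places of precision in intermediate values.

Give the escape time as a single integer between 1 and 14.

z_0 = 0 + 0i, c = -0.5150 + 1.4040i
Iter 1: z = -0.5150 + 1.4040i, |z|^2 = 2.2364
Iter 2: z = -2.2210 + -0.0421i, |z|^2 = 4.9346
Escaped at iteration 2

Answer: 2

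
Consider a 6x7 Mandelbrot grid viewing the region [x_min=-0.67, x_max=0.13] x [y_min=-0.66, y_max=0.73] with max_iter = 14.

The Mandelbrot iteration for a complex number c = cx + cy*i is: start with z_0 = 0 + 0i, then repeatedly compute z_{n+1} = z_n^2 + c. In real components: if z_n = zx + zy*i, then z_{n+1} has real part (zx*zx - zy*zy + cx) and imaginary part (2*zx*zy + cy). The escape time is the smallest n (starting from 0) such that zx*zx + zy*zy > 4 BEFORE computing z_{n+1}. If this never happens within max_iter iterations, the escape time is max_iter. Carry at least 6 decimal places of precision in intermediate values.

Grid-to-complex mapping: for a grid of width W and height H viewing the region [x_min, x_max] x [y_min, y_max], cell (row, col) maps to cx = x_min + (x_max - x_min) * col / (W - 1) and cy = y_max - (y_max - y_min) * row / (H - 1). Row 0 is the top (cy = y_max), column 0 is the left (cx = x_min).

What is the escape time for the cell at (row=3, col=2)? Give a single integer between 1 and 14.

z_0 = 0 + 0i, c = -0.3500 + 0.0350i
Iter 1: z = -0.3500 + 0.0350i, |z|^2 = 0.1237
Iter 2: z = -0.2287 + 0.0105i, |z|^2 = 0.0524
Iter 3: z = -0.2978 + 0.0302i, |z|^2 = 0.0896
Iter 4: z = -0.2622 + 0.0170i, |z|^2 = 0.0691
Iter 5: z = -0.2815 + 0.0261i, |z|^2 = 0.0799
Iter 6: z = -0.2714 + 0.0203i, |z|^2 = 0.0741
Iter 7: z = -0.2767 + 0.0240i, |z|^2 = 0.0772
Iter 8: z = -0.2740 + 0.0217i, |z|^2 = 0.0755
Iter 9: z = -0.2754 + 0.0231i, |z|^2 = 0.0764
Iter 10: z = -0.2747 + 0.0223i, |z|^2 = 0.0759
Iter 11: z = -0.2750 + 0.0228i, |z|^2 = 0.0762
Iter 12: z = -0.2749 + 0.0225i, |z|^2 = 0.0761
Iter 13: z = -0.2750 + 0.0226i, |z|^2 = 0.0761

Answer: 14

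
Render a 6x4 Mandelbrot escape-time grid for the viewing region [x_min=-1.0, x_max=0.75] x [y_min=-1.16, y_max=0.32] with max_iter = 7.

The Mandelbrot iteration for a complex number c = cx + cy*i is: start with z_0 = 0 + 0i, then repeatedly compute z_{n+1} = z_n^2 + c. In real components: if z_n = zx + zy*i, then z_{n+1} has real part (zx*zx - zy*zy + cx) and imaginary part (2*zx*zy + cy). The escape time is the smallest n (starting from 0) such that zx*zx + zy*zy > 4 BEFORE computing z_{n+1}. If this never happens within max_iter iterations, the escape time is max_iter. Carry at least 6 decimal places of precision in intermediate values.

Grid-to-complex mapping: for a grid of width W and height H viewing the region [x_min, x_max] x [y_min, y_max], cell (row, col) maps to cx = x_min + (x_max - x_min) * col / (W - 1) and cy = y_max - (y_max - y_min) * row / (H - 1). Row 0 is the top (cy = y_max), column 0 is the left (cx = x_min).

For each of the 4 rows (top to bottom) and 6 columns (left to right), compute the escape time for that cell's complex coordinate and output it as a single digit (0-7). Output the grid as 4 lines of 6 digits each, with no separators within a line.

(row=0, col=0): c = -1.0000 + 0.3200i → escape time 7
(row=0, col=1): c = -0.6500 + 0.3200i → escape time 7
(row=0, col=2): c = -0.3000 + 0.3200i → escape time 7
(row=0, col=3): c = 0.0500 + 0.3200i → escape time 7
(row=0, col=4): c = 0.4000 + 0.3200i → escape time 7
(row=0, col=5): c = 0.7500 + 0.3200i → escape time 3
(row=1, col=0): c = -1.0000 + -0.1733i → escape time 7
(row=1, col=1): c = -0.6500 + -0.1733i → escape time 7
(row=1, col=2): c = -0.3000 + -0.1733i → escape time 7
(row=1, col=3): c = 0.0500 + -0.1733i → escape time 7
(row=1, col=4): c = 0.4000 + -0.1733i → escape time 7
(row=1, col=5): c = 0.7500 + -0.1733i → escape time 3
(row=2, col=0): c = -1.0000 + -0.6667i → escape time 4
(row=2, col=1): c = -0.6500 + -0.6667i → escape time 7
(row=2, col=2): c = -0.3000 + -0.6667i → escape time 7
(row=2, col=3): c = 0.0500 + -0.6667i → escape time 7
(row=2, col=4): c = 0.4000 + -0.6667i → escape time 6
(row=2, col=5): c = 0.7500 + -0.6667i → escape time 3
(row=3, col=0): c = -1.0000 + -1.1600i → escape time 3
(row=3, col=1): c = -0.6500 + -1.1600i → escape time 3
(row=3, col=2): c = -0.3000 + -1.1600i → escape time 4
(row=3, col=3): c = 0.0500 + -1.1600i → escape time 3
(row=3, col=4): c = 0.4000 + -1.1600i → escape time 2
(row=3, col=5): c = 0.7500 + -1.1600i → escape time 2

Answer: 777773
777773
477763
334322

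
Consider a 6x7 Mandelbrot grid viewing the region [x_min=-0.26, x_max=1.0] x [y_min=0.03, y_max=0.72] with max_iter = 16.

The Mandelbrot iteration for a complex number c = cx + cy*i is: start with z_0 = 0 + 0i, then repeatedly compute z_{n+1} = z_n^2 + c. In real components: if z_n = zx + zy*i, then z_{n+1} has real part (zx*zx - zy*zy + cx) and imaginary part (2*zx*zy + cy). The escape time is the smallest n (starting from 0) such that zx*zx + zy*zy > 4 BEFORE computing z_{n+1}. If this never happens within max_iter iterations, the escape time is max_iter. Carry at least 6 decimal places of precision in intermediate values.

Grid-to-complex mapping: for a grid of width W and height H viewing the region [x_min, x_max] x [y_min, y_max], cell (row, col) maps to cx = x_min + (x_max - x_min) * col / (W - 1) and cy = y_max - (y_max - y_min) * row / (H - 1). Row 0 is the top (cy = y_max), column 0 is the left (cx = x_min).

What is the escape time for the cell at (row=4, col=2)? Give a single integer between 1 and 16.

Answer: 16

Derivation:
z_0 = 0 + 0i, c = 0.2440 + 0.2600i
Iter 1: z = 0.2440 + 0.2600i, |z|^2 = 0.1271
Iter 2: z = 0.2359 + 0.3869i, |z|^2 = 0.2053
Iter 3: z = 0.1500 + 0.4426i, |z|^2 = 0.2184
Iter 4: z = 0.0706 + 0.3928i, |z|^2 = 0.1592
Iter 5: z = 0.0947 + 0.3155i, |z|^2 = 0.1085
Iter 6: z = 0.1534 + 0.3198i, |z|^2 = 0.1258
Iter 7: z = 0.1653 + 0.3581i, |z|^2 = 0.1556
Iter 8: z = 0.1431 + 0.3784i, |z|^2 = 0.1636
Iter 9: z = 0.1213 + 0.3683i, |z|^2 = 0.1503
Iter 10: z = 0.1231 + 0.3493i, |z|^2 = 0.1372
Iter 11: z = 0.1371 + 0.3460i, |z|^2 = 0.1385
Iter 12: z = 0.1431 + 0.3549i, |z|^2 = 0.1464
Iter 13: z = 0.1385 + 0.3616i, |z|^2 = 0.1499
Iter 14: z = 0.1325 + 0.3602i, |z|^2 = 0.1473
Iter 15: z = 0.1318 + 0.3554i, |z|^2 = 0.1437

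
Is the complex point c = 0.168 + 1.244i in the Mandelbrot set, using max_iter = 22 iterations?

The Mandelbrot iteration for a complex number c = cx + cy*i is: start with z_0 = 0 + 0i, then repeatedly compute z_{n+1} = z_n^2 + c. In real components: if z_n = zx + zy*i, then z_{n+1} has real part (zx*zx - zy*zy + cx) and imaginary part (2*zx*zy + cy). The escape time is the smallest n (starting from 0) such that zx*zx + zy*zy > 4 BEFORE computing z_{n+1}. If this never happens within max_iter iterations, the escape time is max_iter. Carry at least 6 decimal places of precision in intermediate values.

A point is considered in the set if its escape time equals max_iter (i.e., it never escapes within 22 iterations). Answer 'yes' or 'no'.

Answer: no

Derivation:
z_0 = 0 + 0i, c = 0.1680 + 1.2440i
Iter 1: z = 0.1680 + 1.2440i, |z|^2 = 1.5758
Iter 2: z = -1.3513 + 1.6620i, |z|^2 = 4.5882
Escaped at iteration 2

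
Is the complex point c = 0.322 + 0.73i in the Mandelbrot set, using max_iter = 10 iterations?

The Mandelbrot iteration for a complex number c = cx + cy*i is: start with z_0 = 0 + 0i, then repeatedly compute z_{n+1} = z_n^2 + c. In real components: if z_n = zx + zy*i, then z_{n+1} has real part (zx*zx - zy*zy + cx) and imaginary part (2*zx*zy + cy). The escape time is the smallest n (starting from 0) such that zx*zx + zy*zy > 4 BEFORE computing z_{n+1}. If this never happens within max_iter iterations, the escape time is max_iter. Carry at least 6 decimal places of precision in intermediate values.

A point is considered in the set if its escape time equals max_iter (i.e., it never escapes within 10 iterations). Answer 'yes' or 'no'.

z_0 = 0 + 0i, c = 0.3220 + 0.7300i
Iter 1: z = 0.3220 + 0.7300i, |z|^2 = 0.6366
Iter 2: z = -0.1072 + 1.2001i, |z|^2 = 1.4518
Iter 3: z = -1.1068 + 0.4727i, |z|^2 = 1.4484
Iter 4: z = 1.3236 + -0.3163i, |z|^2 = 1.8519
Iter 5: z = 1.9739 + -0.1072i, |z|^2 = 3.9076
Iter 6: z = 4.2066 + 0.3068i, |z|^2 = 17.7898
Escaped at iteration 6

Answer: no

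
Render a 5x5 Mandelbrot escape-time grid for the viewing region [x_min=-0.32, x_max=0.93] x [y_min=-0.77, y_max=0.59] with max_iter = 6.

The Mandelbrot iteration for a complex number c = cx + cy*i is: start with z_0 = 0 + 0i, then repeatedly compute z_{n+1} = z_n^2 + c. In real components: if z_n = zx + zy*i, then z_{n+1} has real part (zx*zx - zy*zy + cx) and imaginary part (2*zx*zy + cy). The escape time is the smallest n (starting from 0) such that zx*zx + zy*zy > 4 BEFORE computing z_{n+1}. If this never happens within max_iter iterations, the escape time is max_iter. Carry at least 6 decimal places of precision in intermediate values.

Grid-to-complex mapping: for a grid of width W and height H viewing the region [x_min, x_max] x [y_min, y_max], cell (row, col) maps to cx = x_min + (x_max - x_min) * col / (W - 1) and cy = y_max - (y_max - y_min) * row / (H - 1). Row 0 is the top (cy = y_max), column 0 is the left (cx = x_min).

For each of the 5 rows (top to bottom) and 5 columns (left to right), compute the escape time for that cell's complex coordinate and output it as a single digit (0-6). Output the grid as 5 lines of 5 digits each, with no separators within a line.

(row=0, col=0): c = -0.3200 + 0.5900i → escape time 6
(row=0, col=1): c = -0.0075 + 0.5900i → escape time 6
(row=0, col=2): c = 0.3050 + 0.5900i → escape time 6
(row=0, col=3): c = 0.6175 + 0.5900i → escape time 3
(row=0, col=4): c = 0.9300 + 0.5900i → escape time 2
(row=1, col=0): c = -0.3200 + 0.2500i → escape time 6
(row=1, col=1): c = -0.0075 + 0.2500i → escape time 6
(row=1, col=2): c = 0.3050 + 0.2500i → escape time 6
(row=1, col=3): c = 0.6175 + 0.2500i → escape time 4
(row=1, col=4): c = 0.9300 + 0.2500i → escape time 3
(row=2, col=0): c = -0.3200 + -0.0900i → escape time 6
(row=2, col=1): c = -0.0075 + -0.0900i → escape time 6
(row=2, col=2): c = 0.3050 + -0.0900i → escape time 6
(row=2, col=3): c = 0.6175 + -0.0900i → escape time 4
(row=2, col=4): c = 0.9300 + -0.0900i → escape time 3
(row=3, col=0): c = -0.3200 + -0.4300i → escape time 6
(row=3, col=1): c = -0.0075 + -0.4300i → escape time 6
(row=3, col=2): c = 0.3050 + -0.4300i → escape time 6
(row=3, col=3): c = 0.6175 + -0.4300i → escape time 3
(row=3, col=4): c = 0.9300 + -0.4300i → escape time 2
(row=4, col=0): c = -0.3200 + -0.7700i → escape time 6
(row=4, col=1): c = -0.0075 + -0.7700i → escape time 6
(row=4, col=2): c = 0.3050 + -0.7700i → escape time 5
(row=4, col=3): c = 0.6175 + -0.7700i → escape time 3
(row=4, col=4): c = 0.9300 + -0.7700i → escape time 2

Answer: 66632
66643
66643
66632
66532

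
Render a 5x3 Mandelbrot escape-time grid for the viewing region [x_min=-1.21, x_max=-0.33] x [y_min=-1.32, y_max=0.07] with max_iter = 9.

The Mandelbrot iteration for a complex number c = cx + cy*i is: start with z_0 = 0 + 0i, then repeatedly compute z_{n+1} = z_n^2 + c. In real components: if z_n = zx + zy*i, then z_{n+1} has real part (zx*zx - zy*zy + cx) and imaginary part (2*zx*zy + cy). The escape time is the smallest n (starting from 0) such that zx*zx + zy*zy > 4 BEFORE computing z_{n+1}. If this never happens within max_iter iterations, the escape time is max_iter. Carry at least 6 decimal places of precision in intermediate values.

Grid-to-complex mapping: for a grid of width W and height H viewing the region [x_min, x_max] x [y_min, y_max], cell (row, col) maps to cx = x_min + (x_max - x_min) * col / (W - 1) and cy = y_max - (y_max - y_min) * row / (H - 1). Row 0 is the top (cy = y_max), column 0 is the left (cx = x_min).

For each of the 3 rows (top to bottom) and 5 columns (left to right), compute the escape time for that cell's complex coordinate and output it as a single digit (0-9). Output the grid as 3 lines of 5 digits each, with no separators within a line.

(row=0, col=0): c = -1.2100 + 0.0700i → escape time 9
(row=0, col=1): c = -0.9900 + 0.0700i → escape time 9
(row=0, col=2): c = -0.7700 + 0.0700i → escape time 9
(row=0, col=3): c = -0.5500 + 0.0700i → escape time 9
(row=0, col=4): c = -0.3300 + 0.0700i → escape time 9
(row=1, col=0): c = -1.2100 + -0.6250i → escape time 3
(row=1, col=1): c = -0.9900 + -0.6250i → escape time 4
(row=1, col=2): c = -0.7700 + -0.6250i → escape time 5
(row=1, col=3): c = -0.5500 + -0.6250i → escape time 9
(row=1, col=4): c = -0.3300 + -0.6250i → escape time 9
(row=2, col=0): c = -1.2100 + -1.3200i → escape time 2
(row=2, col=1): c = -0.9900 + -1.3200i → escape time 2
(row=2, col=2): c = -0.7700 + -1.3200i → escape time 2
(row=2, col=3): c = -0.5500 + -1.3200i → escape time 3
(row=2, col=4): c = -0.3300 + -1.3200i → escape time 2

Answer: 99999
34599
22232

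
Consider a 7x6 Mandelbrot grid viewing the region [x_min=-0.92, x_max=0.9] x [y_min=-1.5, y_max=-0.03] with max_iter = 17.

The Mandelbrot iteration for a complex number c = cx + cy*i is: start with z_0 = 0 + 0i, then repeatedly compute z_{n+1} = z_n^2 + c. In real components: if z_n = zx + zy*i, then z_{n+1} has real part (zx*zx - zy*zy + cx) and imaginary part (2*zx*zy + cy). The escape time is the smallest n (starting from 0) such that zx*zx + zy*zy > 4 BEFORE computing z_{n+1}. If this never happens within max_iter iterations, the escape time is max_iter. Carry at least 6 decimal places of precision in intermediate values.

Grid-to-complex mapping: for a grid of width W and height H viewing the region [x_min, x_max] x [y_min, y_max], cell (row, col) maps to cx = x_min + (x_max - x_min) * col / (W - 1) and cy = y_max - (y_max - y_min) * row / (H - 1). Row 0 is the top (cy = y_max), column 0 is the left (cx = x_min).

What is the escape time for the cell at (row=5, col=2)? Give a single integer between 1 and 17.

z_0 = 0 + 0i, c = -0.3133 + -1.5000i
Iter 1: z = -0.3133 + -1.5000i, |z|^2 = 2.3482
Iter 2: z = -2.4652 + -0.5600i, |z|^2 = 6.3906
Escaped at iteration 2

Answer: 2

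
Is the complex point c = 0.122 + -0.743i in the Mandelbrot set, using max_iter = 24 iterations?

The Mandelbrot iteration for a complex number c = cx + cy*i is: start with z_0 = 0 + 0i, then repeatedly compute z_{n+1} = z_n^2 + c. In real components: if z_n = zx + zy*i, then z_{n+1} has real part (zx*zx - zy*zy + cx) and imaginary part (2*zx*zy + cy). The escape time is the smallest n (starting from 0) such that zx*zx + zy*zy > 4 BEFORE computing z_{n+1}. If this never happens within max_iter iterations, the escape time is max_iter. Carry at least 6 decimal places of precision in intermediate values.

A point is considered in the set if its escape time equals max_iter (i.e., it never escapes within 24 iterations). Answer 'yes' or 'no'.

z_0 = 0 + 0i, c = 0.1220 + -0.7430i
Iter 1: z = 0.1220 + -0.7430i, |z|^2 = 0.5669
Iter 2: z = -0.4152 + -0.9243i, |z|^2 = 1.0267
Iter 3: z = -0.5600 + 0.0245i, |z|^2 = 0.3141
Iter 4: z = 0.4349 + -0.7704i, |z|^2 = 0.7827
Iter 5: z = -0.2823 + -1.4132i, |z|^2 = 2.0768
Iter 6: z = -1.7953 + 0.0550i, |z|^2 = 3.2263
Iter 7: z = 3.3422 + -0.9404i, |z|^2 = 12.0548
Escaped at iteration 7

Answer: no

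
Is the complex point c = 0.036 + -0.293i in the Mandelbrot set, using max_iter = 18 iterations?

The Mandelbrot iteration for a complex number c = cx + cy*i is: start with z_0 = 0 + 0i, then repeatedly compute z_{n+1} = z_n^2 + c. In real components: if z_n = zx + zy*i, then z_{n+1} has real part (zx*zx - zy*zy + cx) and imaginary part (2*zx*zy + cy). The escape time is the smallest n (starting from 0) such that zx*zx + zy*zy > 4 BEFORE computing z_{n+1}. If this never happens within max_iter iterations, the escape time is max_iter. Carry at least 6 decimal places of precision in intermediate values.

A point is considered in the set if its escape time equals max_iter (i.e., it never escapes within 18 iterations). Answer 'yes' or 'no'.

Answer: yes

Derivation:
z_0 = 0 + 0i, c = 0.0360 + -0.2930i
Iter 1: z = 0.0360 + -0.2930i, |z|^2 = 0.0871
Iter 2: z = -0.0486 + -0.3141i, |z|^2 = 0.1010
Iter 3: z = -0.0603 + -0.2625i, |z|^2 = 0.0725
Iter 4: z = -0.0293 + -0.2613i, |z|^2 = 0.0692
Iter 5: z = -0.0314 + -0.2777i, |z|^2 = 0.0781
Iter 6: z = -0.0401 + -0.2755i, |z|^2 = 0.0775
Iter 7: z = -0.0383 + -0.2709i, |z|^2 = 0.0748
Iter 8: z = -0.0359 + -0.2722i, |z|^2 = 0.0754
Iter 9: z = -0.0368 + -0.2734i, |z|^2 = 0.0761
Iter 10: z = -0.0374 + -0.2729i, |z|^2 = 0.0759
Iter 11: z = -0.0371 + -0.2726i, |z|^2 = 0.0757
Iter 12: z = -0.0369 + -0.2728i, |z|^2 = 0.0758
Iter 13: z = -0.0371 + -0.2729i, |z|^2 = 0.0758
Iter 14: z = -0.0371 + -0.2728i, |z|^2 = 0.0758
Iter 15: z = -0.0370 + -0.2728i, |z|^2 = 0.0758
Iter 16: z = -0.0370 + -0.2728i, |z|^2 = 0.0758
Iter 17: z = -0.0370 + -0.2728i, |z|^2 = 0.0758
Did not escape in 18 iterations → in set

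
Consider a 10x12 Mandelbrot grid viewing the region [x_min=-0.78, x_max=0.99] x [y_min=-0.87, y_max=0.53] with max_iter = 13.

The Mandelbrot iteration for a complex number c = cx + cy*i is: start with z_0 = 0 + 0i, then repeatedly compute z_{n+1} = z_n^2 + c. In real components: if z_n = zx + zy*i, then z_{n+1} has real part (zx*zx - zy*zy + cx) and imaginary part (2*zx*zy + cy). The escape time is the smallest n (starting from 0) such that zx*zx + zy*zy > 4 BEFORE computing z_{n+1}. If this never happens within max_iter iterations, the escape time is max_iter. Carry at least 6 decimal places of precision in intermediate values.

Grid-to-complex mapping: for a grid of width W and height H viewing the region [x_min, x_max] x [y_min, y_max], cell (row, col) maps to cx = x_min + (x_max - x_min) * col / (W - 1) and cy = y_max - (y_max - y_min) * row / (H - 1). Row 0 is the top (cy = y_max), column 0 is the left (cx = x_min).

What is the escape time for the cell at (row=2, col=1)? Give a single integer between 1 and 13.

Answer: 13

Derivation:
z_0 = 0 + 0i, c = -0.5833 + 0.2755i
Iter 1: z = -0.5833 + 0.2755i, |z|^2 = 0.4162
Iter 2: z = -0.3189 + -0.0459i, |z|^2 = 0.1038
Iter 3: z = -0.4837 + 0.3047i, |z|^2 = 0.3269
Iter 4: z = -0.4422 + -0.0194i, |z|^2 = 0.1959
Iter 5: z = -0.3882 + 0.2926i, |z|^2 = 0.2363
Iter 6: z = -0.5183 + 0.0483i, |z|^2 = 0.2709
Iter 7: z = -0.3171 + 0.2254i, |z|^2 = 0.1513
Iter 8: z = -0.5336 + 0.1325i, |z|^2 = 0.3023
Iter 9: z = -0.3162 + 0.1340i, |z|^2 = 0.1179
Iter 10: z = -0.5013 + 0.1907i, |z|^2 = 0.2877
Iter 11: z = -0.3684 + 0.0842i, |z|^2 = 0.1428
Iter 12: z = -0.4547 + 0.2134i, |z|^2 = 0.2523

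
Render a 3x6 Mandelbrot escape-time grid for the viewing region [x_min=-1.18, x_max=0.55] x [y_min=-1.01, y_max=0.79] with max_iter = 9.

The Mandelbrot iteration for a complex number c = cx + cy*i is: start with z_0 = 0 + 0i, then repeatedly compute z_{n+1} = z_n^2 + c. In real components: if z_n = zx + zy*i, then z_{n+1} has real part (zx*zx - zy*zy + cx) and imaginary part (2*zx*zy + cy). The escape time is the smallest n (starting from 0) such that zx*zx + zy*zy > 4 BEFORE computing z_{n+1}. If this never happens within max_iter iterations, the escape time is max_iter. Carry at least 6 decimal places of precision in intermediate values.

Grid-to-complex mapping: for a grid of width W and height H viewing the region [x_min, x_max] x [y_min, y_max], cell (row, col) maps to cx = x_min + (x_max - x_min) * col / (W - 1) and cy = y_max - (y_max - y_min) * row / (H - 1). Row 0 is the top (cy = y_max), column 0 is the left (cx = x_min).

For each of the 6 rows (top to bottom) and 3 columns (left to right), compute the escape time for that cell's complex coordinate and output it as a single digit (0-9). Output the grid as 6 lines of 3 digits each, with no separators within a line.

(row=0, col=0): c = -1.1800 + 0.7900i → escape time 3
(row=0, col=1): c = -0.3150 + 0.7900i → escape time 8
(row=0, col=2): c = 0.5500 + 0.7900i → escape time 3
(row=1, col=0): c = -1.1800 + 0.4300i → escape time 6
(row=1, col=1): c = -0.3150 + 0.4300i → escape time 9
(row=1, col=2): c = 0.5500 + 0.4300i → escape time 4
(row=2, col=0): c = -1.1800 + 0.0700i → escape time 9
(row=2, col=1): c = -0.3150 + 0.0700i → escape time 9
(row=2, col=2): c = 0.5500 + 0.0700i → escape time 4
(row=3, col=0): c = -1.1800 + -0.2900i → escape time 9
(row=3, col=1): c = -0.3150 + -0.2900i → escape time 9
(row=3, col=2): c = 0.5500 + -0.2900i → escape time 4
(row=4, col=0): c = -1.1800 + -0.6500i → escape time 3
(row=4, col=1): c = -0.3150 + -0.6500i → escape time 9
(row=4, col=2): c = 0.5500 + -0.6500i → escape time 3
(row=5, col=0): c = -1.1800 + -1.0100i → escape time 3
(row=5, col=1): c = -0.3150 + -1.0100i → escape time 5
(row=5, col=2): c = 0.5500 + -1.0100i → escape time 2

Answer: 383
694
994
994
393
352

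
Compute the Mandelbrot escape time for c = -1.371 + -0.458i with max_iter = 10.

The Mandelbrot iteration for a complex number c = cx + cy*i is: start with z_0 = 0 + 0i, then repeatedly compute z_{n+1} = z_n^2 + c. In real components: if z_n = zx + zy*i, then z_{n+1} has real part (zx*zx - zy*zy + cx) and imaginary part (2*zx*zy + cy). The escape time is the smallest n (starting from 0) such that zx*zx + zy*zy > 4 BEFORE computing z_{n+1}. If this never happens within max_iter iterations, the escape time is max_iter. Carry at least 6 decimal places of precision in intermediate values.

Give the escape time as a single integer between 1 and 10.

z_0 = 0 + 0i, c = -1.3710 + -0.4580i
Iter 1: z = -1.3710 + -0.4580i, |z|^2 = 2.0894
Iter 2: z = 0.2989 + 0.7978i, |z|^2 = 0.7259
Iter 3: z = -1.9182 + 0.0189i, |z|^2 = 3.6799
Iter 4: z = 2.3082 + -0.5305i, |z|^2 = 5.6092
Escaped at iteration 4

Answer: 4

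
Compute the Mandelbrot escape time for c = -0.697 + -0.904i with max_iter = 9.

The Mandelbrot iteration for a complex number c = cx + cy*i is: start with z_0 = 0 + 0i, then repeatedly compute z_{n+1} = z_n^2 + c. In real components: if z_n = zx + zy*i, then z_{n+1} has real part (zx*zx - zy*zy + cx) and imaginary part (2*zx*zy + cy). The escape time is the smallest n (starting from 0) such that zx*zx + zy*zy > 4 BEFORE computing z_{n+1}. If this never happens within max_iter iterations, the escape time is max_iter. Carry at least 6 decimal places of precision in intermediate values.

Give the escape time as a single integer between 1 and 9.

Answer: 4

Derivation:
z_0 = 0 + 0i, c = -0.6970 + -0.9040i
Iter 1: z = -0.6970 + -0.9040i, |z|^2 = 1.3030
Iter 2: z = -1.0284 + 0.3562i, |z|^2 = 1.1845
Iter 3: z = 0.2338 + -1.6366i, |z|^2 = 2.7331
Iter 4: z = -3.3208 + -1.6691i, |z|^2 = 13.8136
Escaped at iteration 4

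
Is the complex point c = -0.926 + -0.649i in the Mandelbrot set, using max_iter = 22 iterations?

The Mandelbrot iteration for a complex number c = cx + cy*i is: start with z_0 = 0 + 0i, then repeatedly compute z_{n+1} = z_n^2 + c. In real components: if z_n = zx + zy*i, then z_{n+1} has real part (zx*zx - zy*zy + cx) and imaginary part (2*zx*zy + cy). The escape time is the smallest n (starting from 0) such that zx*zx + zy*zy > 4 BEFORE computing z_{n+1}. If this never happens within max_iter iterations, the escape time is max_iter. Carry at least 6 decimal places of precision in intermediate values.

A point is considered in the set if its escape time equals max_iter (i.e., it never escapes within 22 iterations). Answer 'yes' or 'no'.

z_0 = 0 + 0i, c = -0.9260 + -0.6490i
Iter 1: z = -0.9260 + -0.6490i, |z|^2 = 1.2787
Iter 2: z = -0.4897 + 0.5529i, |z|^2 = 0.5456
Iter 3: z = -0.9919 + -1.1906i, |z|^2 = 2.4014
Iter 4: z = -1.3596 + 1.7129i, |z|^2 = 4.7826
Escaped at iteration 4

Answer: no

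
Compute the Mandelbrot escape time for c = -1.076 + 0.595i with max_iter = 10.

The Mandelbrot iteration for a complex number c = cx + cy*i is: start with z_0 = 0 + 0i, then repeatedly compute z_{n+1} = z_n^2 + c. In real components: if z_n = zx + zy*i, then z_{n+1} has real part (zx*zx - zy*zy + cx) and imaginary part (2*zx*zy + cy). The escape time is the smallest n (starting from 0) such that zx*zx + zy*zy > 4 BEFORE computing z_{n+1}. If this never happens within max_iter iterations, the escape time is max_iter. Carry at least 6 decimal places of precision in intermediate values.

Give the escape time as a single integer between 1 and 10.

z_0 = 0 + 0i, c = -1.0760 + 0.5950i
Iter 1: z = -1.0760 + 0.5950i, |z|^2 = 1.5118
Iter 2: z = -0.2722 + -0.6854i, |z|^2 = 0.5439
Iter 3: z = -1.4717 + 0.9682i, |z|^2 = 3.1034
Iter 4: z = 0.1525 + -2.2549i, |z|^2 = 5.1077
Escaped at iteration 4

Answer: 4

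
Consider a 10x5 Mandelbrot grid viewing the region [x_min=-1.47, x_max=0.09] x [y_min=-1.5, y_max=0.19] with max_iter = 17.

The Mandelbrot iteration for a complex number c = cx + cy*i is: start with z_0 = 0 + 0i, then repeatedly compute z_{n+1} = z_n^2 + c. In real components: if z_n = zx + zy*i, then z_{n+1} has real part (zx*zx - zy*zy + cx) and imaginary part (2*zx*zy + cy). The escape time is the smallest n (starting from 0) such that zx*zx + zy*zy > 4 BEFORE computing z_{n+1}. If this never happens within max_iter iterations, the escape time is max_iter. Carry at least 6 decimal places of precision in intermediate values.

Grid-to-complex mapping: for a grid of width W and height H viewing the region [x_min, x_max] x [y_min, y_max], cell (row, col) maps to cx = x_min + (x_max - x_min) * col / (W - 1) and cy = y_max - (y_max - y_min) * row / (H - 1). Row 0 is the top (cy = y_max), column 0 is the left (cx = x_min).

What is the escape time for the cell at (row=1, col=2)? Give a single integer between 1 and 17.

Answer: 17

Derivation:
z_0 = 0 + 0i, c = -1.1233 + -0.2325i
Iter 1: z = -1.1233 + -0.2325i, |z|^2 = 1.3159
Iter 2: z = 0.0845 + 0.2898i, |z|^2 = 0.0912
Iter 3: z = -1.2002 + -0.1835i, |z|^2 = 1.4742
Iter 4: z = 0.2835 + 0.2080i, |z|^2 = 0.1236
Iter 5: z = -1.0862 + -0.1146i, |z|^2 = 1.1931
Iter 6: z = 0.0435 + 0.0164i, |z|^2 = 0.0022
Iter 7: z = -1.1217 + -0.2311i, |z|^2 = 1.3116
Iter 8: z = 0.0815 + 0.2859i, |z|^2 = 0.0884
Iter 9: z = -1.1984 + -0.1859i, |z|^2 = 1.4708
Iter 10: z = 0.2783 + 0.2131i, |z|^2 = 0.1229
Iter 11: z = -1.0913 + -0.1139i, |z|^2 = 1.2038
Iter 12: z = 0.0545 + 0.0161i, |z|^2 = 0.0032
Iter 13: z = -1.1206 + -0.2307i, |z|^2 = 1.3090
Iter 14: z = 0.0792 + 0.2847i, |z|^2 = 0.0873
Iter 15: z = -1.1981 + -0.1874i, |z|^2 = 1.4705
Iter 16: z = 0.2770 + 0.2166i, |z|^2 = 0.1236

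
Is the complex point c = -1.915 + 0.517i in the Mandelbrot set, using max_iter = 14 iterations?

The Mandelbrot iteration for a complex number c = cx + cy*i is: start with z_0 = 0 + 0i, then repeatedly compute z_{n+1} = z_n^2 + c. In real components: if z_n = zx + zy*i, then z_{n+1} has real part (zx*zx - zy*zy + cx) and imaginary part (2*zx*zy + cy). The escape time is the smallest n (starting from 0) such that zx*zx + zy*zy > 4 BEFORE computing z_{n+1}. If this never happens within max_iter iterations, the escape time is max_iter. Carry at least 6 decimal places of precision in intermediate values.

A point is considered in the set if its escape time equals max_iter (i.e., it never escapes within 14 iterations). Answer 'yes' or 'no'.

Answer: no

Derivation:
z_0 = 0 + 0i, c = -1.9150 + 0.5170i
Iter 1: z = -1.9150 + 0.5170i, |z|^2 = 3.9345
Iter 2: z = 1.4849 + -1.4631i, |z|^2 = 4.3457
Escaped at iteration 2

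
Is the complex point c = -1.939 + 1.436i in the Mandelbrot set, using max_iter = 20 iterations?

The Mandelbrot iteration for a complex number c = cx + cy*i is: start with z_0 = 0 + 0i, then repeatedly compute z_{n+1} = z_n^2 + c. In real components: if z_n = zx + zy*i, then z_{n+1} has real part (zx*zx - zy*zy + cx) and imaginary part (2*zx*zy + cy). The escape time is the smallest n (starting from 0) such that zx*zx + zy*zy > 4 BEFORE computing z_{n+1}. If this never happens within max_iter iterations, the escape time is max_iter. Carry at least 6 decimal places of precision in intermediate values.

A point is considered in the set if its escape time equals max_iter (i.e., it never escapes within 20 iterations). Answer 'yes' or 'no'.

Answer: no

Derivation:
z_0 = 0 + 0i, c = -1.9390 + 1.4360i
Iter 1: z = -1.9390 + 1.4360i, |z|^2 = 5.8218
Escaped at iteration 1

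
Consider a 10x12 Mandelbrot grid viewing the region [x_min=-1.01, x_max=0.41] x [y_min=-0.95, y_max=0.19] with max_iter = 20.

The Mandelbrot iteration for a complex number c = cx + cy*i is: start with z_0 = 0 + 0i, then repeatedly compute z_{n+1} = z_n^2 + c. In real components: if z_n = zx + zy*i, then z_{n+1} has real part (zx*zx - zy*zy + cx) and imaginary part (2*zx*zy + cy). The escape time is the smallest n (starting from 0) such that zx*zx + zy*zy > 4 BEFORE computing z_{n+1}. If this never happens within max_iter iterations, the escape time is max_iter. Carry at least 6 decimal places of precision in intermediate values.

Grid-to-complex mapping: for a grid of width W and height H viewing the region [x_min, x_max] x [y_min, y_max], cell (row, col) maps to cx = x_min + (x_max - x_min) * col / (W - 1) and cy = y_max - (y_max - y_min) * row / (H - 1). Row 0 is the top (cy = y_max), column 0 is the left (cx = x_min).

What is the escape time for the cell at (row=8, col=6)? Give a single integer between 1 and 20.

Answer: 20

Derivation:
z_0 = 0 + 0i, c = -0.0633 + -0.6391i
Iter 1: z = -0.0633 + -0.6391i, |z|^2 = 0.4124
Iter 2: z = -0.4678 + -0.5581i, |z|^2 = 0.5303
Iter 3: z = -0.1561 + -0.1169i, |z|^2 = 0.0380
Iter 4: z = -0.0527 + -0.6026i, |z|^2 = 0.3659
Iter 5: z = -0.4237 + -0.5756i, |z|^2 = 0.5109
Iter 6: z = -0.2152 + -0.1513i, |z|^2 = 0.0692
Iter 7: z = -0.0399 + -0.5740i, |z|^2 = 0.3310
Iter 8: z = -0.3912 + -0.5933i, |z|^2 = 0.5050
Iter 9: z = -0.2623 + -0.1750i, |z|^2 = 0.0994
Iter 10: z = -0.0252 + -0.5473i, |z|^2 = 0.3002
Iter 11: z = -0.3623 + -0.6115i, |z|^2 = 0.5052
Iter 12: z = -0.3061 + -0.1960i, |z|^2 = 0.1321
Iter 13: z = -0.0081 + -0.5191i, |z|^2 = 0.2695
Iter 14: z = -0.3327 + -0.6307i, |z|^2 = 0.5085
Iter 15: z = -0.3504 + -0.2194i, |z|^2 = 0.1709
Iter 16: z = 0.0113 + -0.4853i, |z|^2 = 0.2357
Iter 17: z = -0.2988 + -0.6501i, |z|^2 = 0.5119
Iter 18: z = -0.3967 + -0.2506i, |z|^2 = 0.2202
Iter 19: z = 0.0312 + -0.4402i, |z|^2 = 0.1948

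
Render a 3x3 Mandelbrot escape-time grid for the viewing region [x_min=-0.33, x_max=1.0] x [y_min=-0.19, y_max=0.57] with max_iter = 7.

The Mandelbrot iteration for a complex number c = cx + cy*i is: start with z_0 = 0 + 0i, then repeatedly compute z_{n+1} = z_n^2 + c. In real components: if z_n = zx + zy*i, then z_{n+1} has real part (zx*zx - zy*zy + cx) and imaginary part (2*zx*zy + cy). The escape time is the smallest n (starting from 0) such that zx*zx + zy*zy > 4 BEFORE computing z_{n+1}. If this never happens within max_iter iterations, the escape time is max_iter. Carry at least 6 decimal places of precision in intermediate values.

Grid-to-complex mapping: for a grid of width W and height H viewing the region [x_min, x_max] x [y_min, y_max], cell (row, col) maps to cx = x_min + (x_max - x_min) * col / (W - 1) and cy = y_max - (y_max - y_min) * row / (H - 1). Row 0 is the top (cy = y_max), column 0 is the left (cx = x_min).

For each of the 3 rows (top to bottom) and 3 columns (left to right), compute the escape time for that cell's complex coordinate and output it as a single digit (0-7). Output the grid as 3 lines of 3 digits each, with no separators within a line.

(row=0, col=0): c = -0.3300 + 0.5700i → escape time 7
(row=0, col=1): c = 0.3350 + 0.5700i → escape time 7
(row=0, col=2): c = 1.0000 + 0.5700i → escape time 2
(row=1, col=0): c = -0.3300 + 0.1900i → escape time 7
(row=1, col=1): c = 0.3350 + 0.1900i → escape time 7
(row=1, col=2): c = 1.0000 + 0.1900i → escape time 2
(row=2, col=0): c = -0.3300 + -0.1900i → escape time 7
(row=2, col=1): c = 0.3350 + -0.1900i → escape time 7
(row=2, col=2): c = 1.0000 + -0.1900i → escape time 2

Answer: 772
772
772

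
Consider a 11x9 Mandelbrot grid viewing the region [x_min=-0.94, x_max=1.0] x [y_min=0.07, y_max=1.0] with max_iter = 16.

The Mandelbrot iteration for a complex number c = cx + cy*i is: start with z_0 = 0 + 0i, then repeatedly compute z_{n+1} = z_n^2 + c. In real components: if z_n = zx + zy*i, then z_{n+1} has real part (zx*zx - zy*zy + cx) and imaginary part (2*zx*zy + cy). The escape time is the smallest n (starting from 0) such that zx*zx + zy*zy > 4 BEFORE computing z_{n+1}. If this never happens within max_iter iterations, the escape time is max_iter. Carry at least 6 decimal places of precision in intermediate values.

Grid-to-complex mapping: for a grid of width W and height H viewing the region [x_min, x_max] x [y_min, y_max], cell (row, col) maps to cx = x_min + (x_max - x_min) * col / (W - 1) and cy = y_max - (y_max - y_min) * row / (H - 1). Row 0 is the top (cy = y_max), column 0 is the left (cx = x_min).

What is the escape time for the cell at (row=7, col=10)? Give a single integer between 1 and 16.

Answer: 2

Derivation:
z_0 = 0 + 0i, c = 1.0000 + 0.1863i
Iter 1: z = 1.0000 + 0.1863i, |z|^2 = 1.0347
Iter 2: z = 1.9653 + 0.5588i, |z|^2 = 4.1746
Escaped at iteration 2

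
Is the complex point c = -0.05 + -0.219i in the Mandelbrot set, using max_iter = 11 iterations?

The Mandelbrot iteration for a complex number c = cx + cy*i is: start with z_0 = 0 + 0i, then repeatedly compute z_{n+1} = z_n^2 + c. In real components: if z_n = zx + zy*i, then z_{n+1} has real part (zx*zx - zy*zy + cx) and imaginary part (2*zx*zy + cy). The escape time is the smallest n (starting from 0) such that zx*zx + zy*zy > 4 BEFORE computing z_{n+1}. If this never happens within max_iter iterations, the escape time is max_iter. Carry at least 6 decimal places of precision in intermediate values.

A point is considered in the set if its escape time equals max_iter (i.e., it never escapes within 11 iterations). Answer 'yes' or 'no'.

z_0 = 0 + 0i, c = -0.0500 + -0.2190i
Iter 1: z = -0.0500 + -0.2190i, |z|^2 = 0.0505
Iter 2: z = -0.0955 + -0.1971i, |z|^2 = 0.0480
Iter 3: z = -0.0797 + -0.1814i, |z|^2 = 0.0393
Iter 4: z = -0.0765 + -0.1901i, |z|^2 = 0.0420
Iter 5: z = -0.0803 + -0.1899i, |z|^2 = 0.0425
Iter 6: z = -0.0796 + -0.1885i, |z|^2 = 0.0419
Iter 7: z = -0.0792 + -0.1890i, |z|^2 = 0.0420
Iter 8: z = -0.0794 + -0.1891i, |z|^2 = 0.0421
Iter 9: z = -0.0794 + -0.1890i, |z|^2 = 0.0420
Iter 10: z = -0.0794 + -0.1890i, |z|^2 = 0.0420
Did not escape in 11 iterations → in set

Answer: yes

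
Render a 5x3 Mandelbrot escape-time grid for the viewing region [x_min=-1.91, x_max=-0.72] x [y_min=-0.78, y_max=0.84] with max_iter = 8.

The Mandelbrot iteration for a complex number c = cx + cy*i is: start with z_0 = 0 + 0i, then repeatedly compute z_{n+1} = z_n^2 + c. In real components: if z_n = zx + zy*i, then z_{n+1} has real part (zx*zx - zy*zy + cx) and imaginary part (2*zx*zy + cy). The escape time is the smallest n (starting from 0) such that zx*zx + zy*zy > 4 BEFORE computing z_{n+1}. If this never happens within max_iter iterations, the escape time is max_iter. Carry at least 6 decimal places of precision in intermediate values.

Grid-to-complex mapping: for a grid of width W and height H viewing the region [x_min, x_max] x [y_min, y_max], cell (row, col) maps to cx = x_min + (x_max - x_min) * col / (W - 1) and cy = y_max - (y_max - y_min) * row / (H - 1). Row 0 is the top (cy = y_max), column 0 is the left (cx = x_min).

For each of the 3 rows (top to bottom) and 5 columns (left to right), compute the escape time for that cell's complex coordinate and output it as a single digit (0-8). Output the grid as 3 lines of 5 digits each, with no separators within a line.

(row=0, col=0): c = -1.9100 + 0.8400i → escape time 1
(row=0, col=1): c = -1.6125 + 0.8400i → escape time 3
(row=0, col=2): c = -1.3150 + 0.8400i → escape time 3
(row=0, col=3): c = -1.0175 + 0.8400i → escape time 3
(row=0, col=4): c = -0.7200 + 0.8400i → escape time 4
(row=1, col=0): c = -1.9100 + 0.0300i → escape time 6
(row=1, col=1): c = -1.6125 + 0.0300i → escape time 8
(row=1, col=2): c = -1.3150 + 0.0300i → escape time 8
(row=1, col=3): c = -1.0175 + 0.0300i → escape time 8
(row=1, col=4): c = -0.7200 + 0.0300i → escape time 8
(row=2, col=0): c = -1.9100 + -0.7800i → escape time 1
(row=2, col=1): c = -1.6125 + -0.7800i → escape time 3
(row=2, col=2): c = -1.3150 + -0.7800i → escape time 3
(row=2, col=3): c = -1.0175 + -0.7800i → escape time 3
(row=2, col=4): c = -0.7200 + -0.7800i → escape time 4

Answer: 13334
68888
13334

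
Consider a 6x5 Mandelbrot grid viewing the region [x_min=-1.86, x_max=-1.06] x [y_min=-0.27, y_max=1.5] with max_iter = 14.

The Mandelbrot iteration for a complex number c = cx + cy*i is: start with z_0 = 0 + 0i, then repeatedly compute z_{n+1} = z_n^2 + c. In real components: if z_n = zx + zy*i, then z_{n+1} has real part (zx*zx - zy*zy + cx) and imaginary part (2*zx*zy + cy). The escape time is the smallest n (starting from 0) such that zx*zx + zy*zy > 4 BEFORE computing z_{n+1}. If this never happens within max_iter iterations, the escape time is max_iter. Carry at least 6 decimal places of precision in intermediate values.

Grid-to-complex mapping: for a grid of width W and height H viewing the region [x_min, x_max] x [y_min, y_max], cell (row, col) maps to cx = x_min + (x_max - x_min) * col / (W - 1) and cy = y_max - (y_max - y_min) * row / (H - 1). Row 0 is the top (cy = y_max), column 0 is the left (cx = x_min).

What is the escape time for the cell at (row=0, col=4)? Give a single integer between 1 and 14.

z_0 = 0 + 0i, c = -1.2200 + 1.5000i
Iter 1: z = -1.2200 + 1.5000i, |z|^2 = 3.7384
Iter 2: z = -1.9816 + -2.1600i, |z|^2 = 8.5923
Escaped at iteration 2

Answer: 2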